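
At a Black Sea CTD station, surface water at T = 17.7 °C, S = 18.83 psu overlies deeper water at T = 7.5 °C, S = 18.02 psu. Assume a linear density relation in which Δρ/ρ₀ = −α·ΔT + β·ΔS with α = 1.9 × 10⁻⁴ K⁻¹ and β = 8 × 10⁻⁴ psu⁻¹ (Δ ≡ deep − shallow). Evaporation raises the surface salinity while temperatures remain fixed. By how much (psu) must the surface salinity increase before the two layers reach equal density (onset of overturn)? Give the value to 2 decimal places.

1.61 psu

Neutral buoyancy requires −α(T_deep − T_surf) + β(S_deep − S_surf′) = 0.
S_surf′ = S_deep − (α/β)·ΔT = 18.02 − (1.9 × 10⁻⁴/8 × 10⁻⁴)·(-10.2) = 20.4425 psu.
Increase required: 20.4425 − 18.83 = 1.6125 psu.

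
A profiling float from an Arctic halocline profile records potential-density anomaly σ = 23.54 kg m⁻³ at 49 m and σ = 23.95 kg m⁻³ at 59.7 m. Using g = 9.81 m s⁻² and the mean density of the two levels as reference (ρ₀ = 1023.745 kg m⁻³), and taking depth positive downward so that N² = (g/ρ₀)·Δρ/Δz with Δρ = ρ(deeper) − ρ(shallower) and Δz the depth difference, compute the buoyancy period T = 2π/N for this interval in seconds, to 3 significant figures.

328 s

Δρ = 1023.95 − 1023.54 = 0.41 kg m⁻³ over Δz = 59.7 − 49 = 10.7 m.
N² = (9.81/1023.745) × (0.41/10.7) = 3.6718 × 10⁻⁴ s⁻².
N = √(3.6718 × 10⁻⁴) = 0.019162 rad s⁻¹, so T = 2π/N = 327.90 s ≈ 328 s.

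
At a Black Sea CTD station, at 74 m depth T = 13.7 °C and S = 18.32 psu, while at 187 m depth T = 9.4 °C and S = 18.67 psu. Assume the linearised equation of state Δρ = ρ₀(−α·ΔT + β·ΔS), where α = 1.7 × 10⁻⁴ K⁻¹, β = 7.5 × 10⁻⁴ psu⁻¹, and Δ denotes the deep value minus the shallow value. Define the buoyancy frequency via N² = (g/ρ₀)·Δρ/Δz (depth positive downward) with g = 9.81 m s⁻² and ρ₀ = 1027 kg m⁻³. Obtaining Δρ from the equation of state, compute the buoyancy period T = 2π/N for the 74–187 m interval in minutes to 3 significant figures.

ΔT = -4.3 K, ΔS = +0.35 psu (deep − shallow).
Δρ/ρ₀ = −αΔT + βΔS = 7.31 × 10⁻⁴ + 2.625 × 10⁻⁴ = 9.935 × 10⁻⁴, so Δρ ≈ 1.020 kg m⁻³.
N² = (g/ρ₀)·Δρ/Δz = g·(Δρ/ρ₀)/Δz = 9.81 × 9.935 × 10⁻⁴ / 113 = 8.6250 × 10⁻⁵ s⁻².
N = √(8.6250 × 10⁻⁵) = 9.2871 × 10⁻³ rad s⁻¹ → T = 2π/N = 676.55 s = 11.276 min ≈ 11.3 min.

11.3 min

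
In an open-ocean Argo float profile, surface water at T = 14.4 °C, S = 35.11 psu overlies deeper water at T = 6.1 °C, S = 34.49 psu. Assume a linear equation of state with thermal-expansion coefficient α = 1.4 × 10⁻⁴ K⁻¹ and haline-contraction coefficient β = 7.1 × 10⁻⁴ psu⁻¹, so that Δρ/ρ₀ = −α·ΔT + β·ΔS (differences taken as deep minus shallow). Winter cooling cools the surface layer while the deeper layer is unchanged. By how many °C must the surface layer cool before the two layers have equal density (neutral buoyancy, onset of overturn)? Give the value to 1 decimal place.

Neutral buoyancy requires Δρ = 0, i.e. −α(T_deep − T_surf′) + β(S_deep − S_surf) = 0.
T_surf′ = T_deep − (β/α)·ΔS = 6.1 − (7.1 × 10⁻⁴/1.4 × 10⁻⁴)·(-0.62) = 9.244 °C.
Cooling required: 14.4 − (9.244) = 5.156 °C.

5.2 °C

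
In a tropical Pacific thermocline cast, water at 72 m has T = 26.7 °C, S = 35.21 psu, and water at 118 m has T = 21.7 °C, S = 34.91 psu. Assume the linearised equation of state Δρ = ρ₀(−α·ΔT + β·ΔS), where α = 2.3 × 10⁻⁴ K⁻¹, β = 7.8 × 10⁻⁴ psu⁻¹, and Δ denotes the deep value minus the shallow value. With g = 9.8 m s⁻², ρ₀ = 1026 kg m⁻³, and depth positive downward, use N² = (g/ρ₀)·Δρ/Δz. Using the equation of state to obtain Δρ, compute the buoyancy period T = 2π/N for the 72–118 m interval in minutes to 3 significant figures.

7.50 min

ΔT = -5.0 K, ΔS = -0.30 psu (deep − shallow).
Δρ/ρ₀ = −αΔT + βΔS = 1.15 × 10⁻³ − 2.34 × 10⁻⁴ = 9.16 × 10⁻⁴, so Δρ ≈ 0.9398 kg m⁻³.
N² = (g/ρ₀)·Δρ/Δz = g·(Δρ/ρ₀)/Δz = 9.8 × 9.16 × 10⁻⁴ / 46 = 1.9515 × 10⁻⁴ s⁻².
N = √(1.9515 × 10⁻⁴) = 0.013970 rad s⁻¹ → T = 2π/N = 449.76 s = 7.4960 min ≈ 7.50 min.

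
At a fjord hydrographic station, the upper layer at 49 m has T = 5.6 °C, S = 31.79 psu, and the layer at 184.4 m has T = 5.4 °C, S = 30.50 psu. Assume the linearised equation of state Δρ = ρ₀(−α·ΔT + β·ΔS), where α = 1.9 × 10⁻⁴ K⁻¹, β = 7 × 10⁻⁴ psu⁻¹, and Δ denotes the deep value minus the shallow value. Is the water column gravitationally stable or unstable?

unstable

ΔT = 5.4 − 5.6 = -0.2 K and ΔS = 30.50 − 31.79 = -1.29 psu (deep − shallow).
−αΔT = 3.80 × 10⁻⁵; βΔS = -9.03 × 10⁻⁴; sum Δρ/ρ₀ = -8.65 × 10⁻⁴.
Δρ/ρ₀ < 0, so Δρ < 0: deeper water is lighter → statically unstable; the column would overturn.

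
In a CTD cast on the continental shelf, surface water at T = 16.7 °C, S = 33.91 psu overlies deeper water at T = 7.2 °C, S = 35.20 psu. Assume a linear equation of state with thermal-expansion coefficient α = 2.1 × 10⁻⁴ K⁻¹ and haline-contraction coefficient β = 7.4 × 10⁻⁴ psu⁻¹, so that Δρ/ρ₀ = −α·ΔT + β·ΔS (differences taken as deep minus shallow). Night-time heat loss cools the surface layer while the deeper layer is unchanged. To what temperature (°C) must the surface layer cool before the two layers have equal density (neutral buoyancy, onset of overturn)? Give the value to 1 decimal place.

Neutral buoyancy requires Δρ = 0, i.e. −α(T_deep − T_surf′) + β(S_deep − S_surf) = 0.
T_surf′ = T_deep − (β/α)·ΔS = 7.2 − (7.4 × 10⁻⁴/2.1 × 10⁻⁴)·(+1.29) = 2.654 °C.
Cooling required: 16.7 − (2.654) = 14.046 °C.

2.7 °C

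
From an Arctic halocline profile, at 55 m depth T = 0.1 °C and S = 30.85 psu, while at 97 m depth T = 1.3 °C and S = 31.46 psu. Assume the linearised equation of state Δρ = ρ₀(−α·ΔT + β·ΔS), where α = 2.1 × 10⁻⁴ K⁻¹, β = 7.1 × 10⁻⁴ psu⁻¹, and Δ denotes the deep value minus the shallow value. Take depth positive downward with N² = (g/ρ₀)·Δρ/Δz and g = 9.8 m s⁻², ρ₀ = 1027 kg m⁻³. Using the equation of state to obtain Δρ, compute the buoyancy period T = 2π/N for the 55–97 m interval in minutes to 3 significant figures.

ΔT = +1.2 K, ΔS = +0.61 psu (deep − shallow).
Δρ/ρ₀ = −αΔT + βΔS = -2.52 × 10⁻⁴ + 4.331 × 10⁻⁴ = 1.811 × 10⁻⁴, so Δρ ≈ 0.1860 kg m⁻³.
N² = (g/ρ₀)·Δρ/Δz = g·(Δρ/ρ₀)/Δz = 9.8 × 1.811 × 10⁻⁴ / 42 = 4.2257 × 10⁻⁵ s⁻².
N = √(4.2257 × 10⁻⁵) = 6.5005 × 10⁻³ rad s⁻¹ → T = 2π/N = 966.57 s = 16.110 min ≈ 16.1 min.

16.1 min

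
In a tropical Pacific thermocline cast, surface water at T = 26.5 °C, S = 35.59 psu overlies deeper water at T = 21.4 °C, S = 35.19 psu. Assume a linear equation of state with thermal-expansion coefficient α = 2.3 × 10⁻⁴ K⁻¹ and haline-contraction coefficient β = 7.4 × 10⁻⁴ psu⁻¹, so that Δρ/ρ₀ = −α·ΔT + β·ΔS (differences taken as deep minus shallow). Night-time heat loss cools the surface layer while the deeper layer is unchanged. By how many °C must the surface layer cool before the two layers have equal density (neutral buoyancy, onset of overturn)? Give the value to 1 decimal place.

3.8 °C

Neutral buoyancy requires Δρ = 0, i.e. −α(T_deep − T_surf′) + β(S_deep − S_surf) = 0.
T_surf′ = T_deep − (β/α)·ΔS = 21.4 − (7.4 × 10⁻⁴/2.3 × 10⁻⁴)·(-0.40) = 22.687 °C.
Cooling required: 26.5 − (22.687) = 3.813 °C.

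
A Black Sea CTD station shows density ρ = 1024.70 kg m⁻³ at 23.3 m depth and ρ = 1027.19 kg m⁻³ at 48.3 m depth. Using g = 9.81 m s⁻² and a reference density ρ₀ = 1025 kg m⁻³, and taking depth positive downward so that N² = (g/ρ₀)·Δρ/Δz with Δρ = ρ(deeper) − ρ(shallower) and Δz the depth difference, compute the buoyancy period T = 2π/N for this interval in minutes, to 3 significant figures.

3.39 min

Δρ = 1027.19 − 1024.70 = 2.49 kg m⁻³ over Δz = 48.3 − 23.3 = 25 m.
N² = (9.81/1025) × (2.49/25) = 9.5324 × 10⁻⁴ s⁻².
N = √(9.5324 × 10⁻⁴) = 0.030875 rad s⁻¹, so T = 2π/N = 203.50 s = 3.3917 min ≈ 3.39 min.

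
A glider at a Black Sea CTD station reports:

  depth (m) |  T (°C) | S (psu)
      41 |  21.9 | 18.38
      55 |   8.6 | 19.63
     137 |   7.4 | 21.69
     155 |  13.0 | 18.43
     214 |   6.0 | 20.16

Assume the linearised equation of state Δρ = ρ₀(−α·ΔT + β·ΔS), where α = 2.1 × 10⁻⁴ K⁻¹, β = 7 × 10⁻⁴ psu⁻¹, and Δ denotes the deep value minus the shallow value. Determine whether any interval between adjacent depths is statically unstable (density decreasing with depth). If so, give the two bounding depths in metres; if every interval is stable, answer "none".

Evaluate Δρ/ρ₀ = −αΔT + βΔS across each adjacent pair:
  41–55 m: −αΔT+βΔS = −(2.1 × 10⁻⁴)(-13.3)+(7 × 10⁻⁴)(+1.25) = 3.7 × 10⁻³ → stable
  55–137 m: −αΔT+βΔS = −(2.1 × 10⁻⁴)(-1.2)+(7 × 10⁻⁴)(+2.06) = 1.7 × 10⁻³ → stable
  137–155 m: −αΔT+βΔS = −(2.1 × 10⁻⁴)(+5.6)+(7 × 10⁻⁴)(-3.26) = -3.5 × 10⁻³ → UNSTABLE
  155–214 m: −αΔT+βΔS = −(2.1 × 10⁻⁴)(-7.0)+(7 × 10⁻⁴)(+1.73) = 2.7 × 10⁻³ → stable
The 137–155 m interval has Δρ < 0: lighter water underlies denser water.

137–155 m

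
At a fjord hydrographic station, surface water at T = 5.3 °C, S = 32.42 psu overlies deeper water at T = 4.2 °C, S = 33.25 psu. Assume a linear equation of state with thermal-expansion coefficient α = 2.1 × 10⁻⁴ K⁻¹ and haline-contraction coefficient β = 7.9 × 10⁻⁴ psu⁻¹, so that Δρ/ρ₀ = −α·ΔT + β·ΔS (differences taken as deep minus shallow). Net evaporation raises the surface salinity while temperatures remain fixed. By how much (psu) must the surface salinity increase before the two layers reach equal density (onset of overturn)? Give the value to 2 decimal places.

Neutral buoyancy requires −α(T_deep − T_surf) + β(S_deep − S_surf′) = 0.
S_surf′ = S_deep − (α/β)·ΔT = 33.25 − (2.1 × 10⁻⁴/7.9 × 10⁻⁴)·(-1.1) = 33.5424 psu.
Increase required: 33.5424 − 32.42 = 1.1224 psu.

1.12 psu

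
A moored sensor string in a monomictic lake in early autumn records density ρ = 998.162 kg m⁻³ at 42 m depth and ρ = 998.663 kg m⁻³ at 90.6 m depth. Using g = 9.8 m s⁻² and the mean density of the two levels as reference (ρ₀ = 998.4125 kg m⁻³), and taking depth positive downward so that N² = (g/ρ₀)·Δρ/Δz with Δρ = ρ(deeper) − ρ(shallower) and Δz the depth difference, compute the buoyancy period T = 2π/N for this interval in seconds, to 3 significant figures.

Δρ = 998.663 − 998.162 = 0.501 kg m⁻³ over Δz = 90.6 − 42 = 48.6 m.
N² = (9.8/998.4125) × (0.501/48.6) = 1.0119 × 10⁻⁴ s⁻².
N = √(1.0119 × 10⁻⁴) = 0.010059 rad s⁻¹, so T = 2π/N = 624.63 s ≈ 625 s.

625 s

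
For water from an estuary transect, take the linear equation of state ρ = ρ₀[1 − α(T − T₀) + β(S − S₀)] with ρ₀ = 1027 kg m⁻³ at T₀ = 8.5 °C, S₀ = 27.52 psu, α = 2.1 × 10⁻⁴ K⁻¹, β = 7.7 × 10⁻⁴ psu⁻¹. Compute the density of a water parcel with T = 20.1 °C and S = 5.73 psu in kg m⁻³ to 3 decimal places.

T − T₀ = +11.6 K, S − S₀ = -21.79 psu.
Bracket = 1 − α·(+11.6) + β·(-21.79) = 1 + (-0.0192143) = 0.9807857.
ρ = 1027 × 0.9807857 = 1007.267 kg m⁻³.

1007.267 kg m⁻³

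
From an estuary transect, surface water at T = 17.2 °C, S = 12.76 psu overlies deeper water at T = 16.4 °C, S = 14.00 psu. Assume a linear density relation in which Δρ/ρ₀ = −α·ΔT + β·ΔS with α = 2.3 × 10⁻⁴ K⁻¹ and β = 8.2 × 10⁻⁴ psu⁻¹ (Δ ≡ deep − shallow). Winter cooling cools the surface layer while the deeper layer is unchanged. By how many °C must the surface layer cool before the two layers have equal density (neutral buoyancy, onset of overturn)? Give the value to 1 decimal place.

5.2 °C

Neutral buoyancy requires Δρ = 0, i.e. −α(T_deep − T_surf′) + β(S_deep − S_surf) = 0.
T_surf′ = T_deep − (β/α)·ΔS = 16.4 − (8.2 × 10⁻⁴/2.3 × 10⁻⁴)·(+1.24) = 11.979 °C.
Cooling required: 17.2 − (11.979) = 5.221 °C.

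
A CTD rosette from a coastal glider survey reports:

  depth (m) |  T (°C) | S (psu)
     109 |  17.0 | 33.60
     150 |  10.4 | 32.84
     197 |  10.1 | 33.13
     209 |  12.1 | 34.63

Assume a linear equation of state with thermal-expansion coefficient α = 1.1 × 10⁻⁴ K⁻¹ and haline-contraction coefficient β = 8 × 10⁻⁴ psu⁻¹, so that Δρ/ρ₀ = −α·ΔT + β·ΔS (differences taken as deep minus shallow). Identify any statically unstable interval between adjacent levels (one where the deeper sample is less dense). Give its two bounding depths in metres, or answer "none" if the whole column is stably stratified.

none

Evaluate Δρ/ρ₀ = −αΔT + βΔS across each adjacent pair:
  109–150 m: −αΔT+βΔS = −(1.1 × 10⁻⁴)(-6.6)+(8 × 10⁻⁴)(-0.76) = 1.2 × 10⁻⁴ → stable
  150–197 m: −αΔT+βΔS = −(1.1 × 10⁻⁴)(-0.3)+(8 × 10⁻⁴)(+0.29) = 2.6 × 10⁻⁴ → stable
  197–209 m: −αΔT+βΔS = −(1.1 × 10⁻⁴)(+2.0)+(8 × 10⁻⁴)(+1.50) = 9.8 × 10⁻⁴ → stable
Every interval has Δρ > 0: the column is stably stratified throughout.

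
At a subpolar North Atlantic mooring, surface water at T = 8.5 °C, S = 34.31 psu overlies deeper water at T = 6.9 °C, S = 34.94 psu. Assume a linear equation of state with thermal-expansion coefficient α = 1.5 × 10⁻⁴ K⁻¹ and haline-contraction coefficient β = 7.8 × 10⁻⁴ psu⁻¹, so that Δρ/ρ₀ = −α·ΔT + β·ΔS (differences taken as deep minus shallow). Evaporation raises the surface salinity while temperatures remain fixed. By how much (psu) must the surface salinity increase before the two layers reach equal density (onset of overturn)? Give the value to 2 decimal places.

0.94 psu

Neutral buoyancy requires −α(T_deep − T_surf) + β(S_deep − S_surf′) = 0.
S_surf′ = S_deep − (α/β)·ΔT = 34.94 − (1.5 × 10⁻⁴/7.8 × 10⁻⁴)·(-1.6) = 35.2477 psu.
Increase required: 35.2477 − 34.31 = 0.9377 psu.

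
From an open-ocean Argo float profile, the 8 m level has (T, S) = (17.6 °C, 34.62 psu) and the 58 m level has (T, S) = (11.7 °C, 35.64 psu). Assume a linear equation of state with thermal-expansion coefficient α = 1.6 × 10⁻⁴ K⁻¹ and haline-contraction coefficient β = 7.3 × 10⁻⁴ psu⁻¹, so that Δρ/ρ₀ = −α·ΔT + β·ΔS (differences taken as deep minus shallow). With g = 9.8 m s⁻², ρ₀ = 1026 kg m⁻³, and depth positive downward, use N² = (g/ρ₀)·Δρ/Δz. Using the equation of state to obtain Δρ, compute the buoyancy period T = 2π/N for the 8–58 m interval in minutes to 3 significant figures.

ΔT = -5.9 K, ΔS = +1.02 psu (deep − shallow).
Δρ/ρ₀ = −αΔT + βΔS = 9.44 × 10⁻⁴ + 7.446 × 10⁻⁴ = 1.6886 × 10⁻³, so Δρ ≈ 1.733 kg m⁻³.
N² = (g/ρ₀)·Δρ/Δz = g·(Δρ/ρ₀)/Δz = 9.8 × 1.6886 × 10⁻³ / 50 = 3.3097 × 10⁻⁴ s⁻².
N = √(3.3097 × 10⁻⁴) = 0.018193 rad s⁻¹ → T = 2π/N = 345.36 s = 5.7560 min ≈ 5.76 min.

5.76 min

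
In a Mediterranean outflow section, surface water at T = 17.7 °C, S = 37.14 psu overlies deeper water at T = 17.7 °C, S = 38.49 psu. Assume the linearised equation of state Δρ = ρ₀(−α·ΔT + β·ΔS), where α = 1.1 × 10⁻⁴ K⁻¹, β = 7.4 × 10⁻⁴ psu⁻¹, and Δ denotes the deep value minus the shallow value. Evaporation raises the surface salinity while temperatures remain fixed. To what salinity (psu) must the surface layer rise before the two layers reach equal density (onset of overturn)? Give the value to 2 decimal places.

38.49 psu

Neutral buoyancy requires −α(T_deep − T_surf) + β(S_deep − S_surf′) = 0.
S_surf′ = S_deep − (α/β)·ΔT = 38.49 − (1.1 × 10⁻⁴/7.4 × 10⁻⁴)·(+0.0) = 38.4900 psu.
Increase required: 38.4900 − 37.14 = 1.3500 psu.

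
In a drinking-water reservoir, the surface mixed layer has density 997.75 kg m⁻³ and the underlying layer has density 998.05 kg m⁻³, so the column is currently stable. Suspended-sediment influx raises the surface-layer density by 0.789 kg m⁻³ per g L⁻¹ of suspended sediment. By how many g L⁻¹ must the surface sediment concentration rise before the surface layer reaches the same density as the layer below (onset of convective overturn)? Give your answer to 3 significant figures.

Density deficit of the surface layer: 998.05 − 997.75 = 0.3 kg m⁻³.
Required change = 0.3 / 0.789 = 0.380 g L⁻¹.

0.380 g L⁻¹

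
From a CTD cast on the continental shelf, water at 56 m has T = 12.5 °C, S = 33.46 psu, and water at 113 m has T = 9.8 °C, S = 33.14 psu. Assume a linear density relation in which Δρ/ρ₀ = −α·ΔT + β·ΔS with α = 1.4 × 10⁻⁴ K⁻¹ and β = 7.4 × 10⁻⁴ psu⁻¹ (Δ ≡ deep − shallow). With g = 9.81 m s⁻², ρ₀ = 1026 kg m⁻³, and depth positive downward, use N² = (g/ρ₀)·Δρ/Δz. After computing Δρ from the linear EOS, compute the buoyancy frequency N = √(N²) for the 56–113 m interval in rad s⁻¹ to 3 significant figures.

ΔT = -2.7 K, ΔS = -0.32 psu (deep − shallow).
Δρ/ρ₀ = −αΔT + βΔS = 3.78 × 10⁻⁴ − 2.368 × 10⁻⁴ = 1.412 × 10⁻⁴, so Δρ ≈ 0.1449 kg m⁻³.
N² = (g/ρ₀)·Δρ/Δz = g·(Δρ/ρ₀)/Δz = 9.81 × 1.412 × 10⁻⁴ / 57 = 2.4301 × 10⁻⁵ s⁻².
N = √(2.4301 × 10⁻⁵) = 4.9296 × 10⁻³ rad s⁻¹ ≈ 4.93 × 10⁻³ rad s⁻¹.

4.93 × 10⁻³ rad s⁻¹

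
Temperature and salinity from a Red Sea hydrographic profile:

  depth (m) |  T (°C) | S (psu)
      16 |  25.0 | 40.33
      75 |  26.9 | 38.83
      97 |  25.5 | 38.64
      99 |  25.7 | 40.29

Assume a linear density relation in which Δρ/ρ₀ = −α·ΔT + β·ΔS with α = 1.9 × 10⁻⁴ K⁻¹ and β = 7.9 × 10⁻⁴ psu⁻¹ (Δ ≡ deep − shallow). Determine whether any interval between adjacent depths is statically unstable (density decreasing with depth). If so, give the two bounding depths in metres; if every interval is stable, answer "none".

16–75 m

Evaluate Δρ/ρ₀ = −αΔT + βΔS across each adjacent pair:
  16–75 m: −αΔT+βΔS = −(1.9 × 10⁻⁴)(+1.9)+(7.9 × 10⁻⁴)(-1.50) = -1.5 × 10⁻³ → UNSTABLE
  75–97 m: −αΔT+βΔS = −(1.9 × 10⁻⁴)(-1.4)+(7.9 × 10⁻⁴)(-0.19) = 1.2 × 10⁻⁴ → stable
  97–99 m: −αΔT+βΔS = −(1.9 × 10⁻⁴)(+0.2)+(7.9 × 10⁻⁴)(+1.65) = 1.3 × 10⁻³ → stable
The 16–75 m interval has Δρ < 0: lighter water underlies denser water.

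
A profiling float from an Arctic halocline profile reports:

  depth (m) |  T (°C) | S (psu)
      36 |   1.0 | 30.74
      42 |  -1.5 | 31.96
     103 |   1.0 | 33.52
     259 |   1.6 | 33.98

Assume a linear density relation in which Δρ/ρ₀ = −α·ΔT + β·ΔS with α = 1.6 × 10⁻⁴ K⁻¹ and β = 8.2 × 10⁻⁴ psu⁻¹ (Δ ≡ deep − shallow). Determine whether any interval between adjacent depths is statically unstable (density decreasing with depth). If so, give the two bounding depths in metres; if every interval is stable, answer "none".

none

Evaluate Δρ/ρ₀ = −αΔT + βΔS across each adjacent pair:
  36–42 m: −αΔT+βΔS = −(1.6 × 10⁻⁴)(-2.5)+(8.2 × 10⁻⁴)(+1.22) = 1.4 × 10⁻³ → stable
  42–103 m: −αΔT+βΔS = −(1.6 × 10⁻⁴)(+2.5)+(8.2 × 10⁻⁴)(+1.56) = 8.8 × 10⁻⁴ → stable
  103–259 m: −αΔT+βΔS = −(1.6 × 10⁻⁴)(+0.6)+(8.2 × 10⁻⁴)(+0.46) = 2.8 × 10⁻⁴ → stable
Every interval has Δρ > 0: the column is stably stratified throughout.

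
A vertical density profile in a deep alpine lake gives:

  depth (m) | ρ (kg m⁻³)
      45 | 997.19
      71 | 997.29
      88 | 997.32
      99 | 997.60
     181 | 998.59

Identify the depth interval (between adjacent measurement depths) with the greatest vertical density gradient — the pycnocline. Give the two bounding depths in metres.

88–99 m

Compute the density gradient over each adjacent pair:
  45–71 m: Δρ/Δz = 0.10/26 = 3.8 × 10⁻³ kg m⁻⁴
  71–88 m: Δρ/Δz = 0.03/17 = 1.8 × 10⁻³ kg m⁻⁴
  88–99 m: Δρ/Δz = 0.28/11 = 0.025 kg m⁻⁴
  99–181 m: Δρ/Δz = 0.99/82 = 0.012 kg m⁻⁴
The largest gradient is in the 88–99 m interval — the pycnocline.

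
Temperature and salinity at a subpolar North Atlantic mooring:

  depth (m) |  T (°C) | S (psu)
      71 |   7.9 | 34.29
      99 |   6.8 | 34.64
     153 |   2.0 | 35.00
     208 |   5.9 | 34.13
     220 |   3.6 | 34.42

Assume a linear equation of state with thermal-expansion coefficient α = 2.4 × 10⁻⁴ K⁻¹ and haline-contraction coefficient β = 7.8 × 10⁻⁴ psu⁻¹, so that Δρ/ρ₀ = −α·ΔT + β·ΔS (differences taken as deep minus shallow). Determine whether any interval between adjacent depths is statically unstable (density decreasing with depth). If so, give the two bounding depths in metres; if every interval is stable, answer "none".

Evaluate Δρ/ρ₀ = −αΔT + βΔS across each adjacent pair:
  71–99 m: −αΔT+βΔS = −(2.4 × 10⁻⁴)(-1.1)+(7.8 × 10⁻⁴)(+0.35) = 5.4 × 10⁻⁴ → stable
  99–153 m: −αΔT+βΔS = −(2.4 × 10⁻⁴)(-4.8)+(7.8 × 10⁻⁴)(+0.36) = 1.4 × 10⁻³ → stable
  153–208 m: −αΔT+βΔS = −(2.4 × 10⁻⁴)(+3.9)+(7.8 × 10⁻⁴)(-0.87) = -1.6 × 10⁻³ → UNSTABLE
  208–220 m: −αΔT+βΔS = −(2.4 × 10⁻⁴)(-2.3)+(7.8 × 10⁻⁴)(+0.29) = 7.8 × 10⁻⁴ → stable
The 153–208 m interval has Δρ < 0: lighter water underlies denser water.

153–208 m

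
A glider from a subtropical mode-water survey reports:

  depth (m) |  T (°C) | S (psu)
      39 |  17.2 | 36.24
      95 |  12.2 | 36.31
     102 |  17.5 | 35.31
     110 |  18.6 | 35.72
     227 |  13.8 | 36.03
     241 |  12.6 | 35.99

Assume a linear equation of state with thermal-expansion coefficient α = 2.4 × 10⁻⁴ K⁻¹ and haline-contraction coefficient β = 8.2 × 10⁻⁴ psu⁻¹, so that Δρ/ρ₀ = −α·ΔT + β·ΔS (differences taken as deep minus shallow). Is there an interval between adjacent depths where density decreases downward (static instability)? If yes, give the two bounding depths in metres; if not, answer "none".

Evaluate Δρ/ρ₀ = −αΔT + βΔS across each adjacent pair:
  39–95 m: −αΔT+βΔS = −(2.4 × 10⁻⁴)(-5.0)+(8.2 × 10⁻⁴)(+0.07) = 1.3 × 10⁻³ → stable
  95–102 m: −αΔT+βΔS = −(2.4 × 10⁻⁴)(+5.3)+(8.2 × 10⁻⁴)(-1.00) = -2.1 × 10⁻³ → UNSTABLE
  102–110 m: −αΔT+βΔS = −(2.4 × 10⁻⁴)(+1.1)+(8.2 × 10⁻⁴)(+0.41) = 7.2 × 10⁻⁵ → stable
  110–227 m: −αΔT+βΔS = −(2.4 × 10⁻⁴)(-4.8)+(8.2 × 10⁻⁴)(+0.31) = 1.4 × 10⁻³ → stable
  227–241 m: −αΔT+βΔS = −(2.4 × 10⁻⁴)(-1.2)+(8.2 × 10⁻⁴)(-0.04) = 2.6 × 10⁻⁴ → stable
The 95–102 m interval has Δρ < 0: lighter water underlies denser water.

95–102 m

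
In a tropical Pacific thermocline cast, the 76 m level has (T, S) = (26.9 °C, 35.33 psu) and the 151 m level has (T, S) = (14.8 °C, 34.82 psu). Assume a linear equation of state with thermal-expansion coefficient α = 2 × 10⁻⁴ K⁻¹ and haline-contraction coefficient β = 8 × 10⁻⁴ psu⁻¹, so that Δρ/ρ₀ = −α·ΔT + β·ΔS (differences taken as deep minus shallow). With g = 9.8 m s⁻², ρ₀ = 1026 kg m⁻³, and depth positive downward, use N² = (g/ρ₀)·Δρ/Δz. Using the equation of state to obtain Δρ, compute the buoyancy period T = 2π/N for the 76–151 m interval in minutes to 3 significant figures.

ΔT = -12.1 K, ΔS = -0.51 psu (deep − shallow).
Δρ/ρ₀ = −αΔT + βΔS = 2.42 × 10⁻³ − 4.08 × 10⁻⁴ = 2.012 × 10⁻³, so Δρ ≈ 2.064 kg m⁻³.
N² = (g/ρ₀)·Δρ/Δz = g·(Δρ/ρ₀)/Δz = 9.8 × 2.012 × 10⁻³ / 75 = 2.6290 × 10⁻⁴ s⁻².
N = √(2.6290 × 10⁻⁴) = 0.016214 rad s⁻¹ → T = 2π/N = 387.52 s = 6.4587 min ≈ 6.46 min.

6.46 min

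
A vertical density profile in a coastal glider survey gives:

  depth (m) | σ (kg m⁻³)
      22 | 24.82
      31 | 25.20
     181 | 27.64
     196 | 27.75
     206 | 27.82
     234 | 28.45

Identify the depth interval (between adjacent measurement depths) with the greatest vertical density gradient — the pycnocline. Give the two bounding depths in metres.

Compute the density gradient over each adjacent pair:
  22–31 m: Δρ/Δz = 0.38/9 = 0.042 kg m⁻⁴
  31–181 m: Δρ/Δz = 2.44/150 = 0.016 kg m⁻⁴
  181–196 m: Δρ/Δz = 0.11/15 = 7.3 × 10⁻³ kg m⁻⁴
  196–206 m: Δρ/Δz = 0.07/10 = 7.0 × 10⁻³ kg m⁻⁴
  206–234 m: Δρ/Δz = 0.63/28 = 0.022 kg m⁻⁴
The largest gradient is in the 22–31 m interval — the pycnocline.

22–31 m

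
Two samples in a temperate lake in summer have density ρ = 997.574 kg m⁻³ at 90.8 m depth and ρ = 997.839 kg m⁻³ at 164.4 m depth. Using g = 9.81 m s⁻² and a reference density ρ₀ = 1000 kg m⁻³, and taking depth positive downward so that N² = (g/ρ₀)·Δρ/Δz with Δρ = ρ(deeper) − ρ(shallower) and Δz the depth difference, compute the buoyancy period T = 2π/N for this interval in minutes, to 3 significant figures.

Δρ = 997.839 − 997.574 = 0.265 kg m⁻³ over Δz = 164.4 − 90.8 = 73.6 m.
N² = (9.81/1000) × (0.265/73.6) = 3.5321 × 10⁻⁵ s⁻².
N = √(3.5321 × 10⁻⁵) = 5.9431 × 10⁻³ rad s⁻¹, so T = 2π/N = 1.0572 × 10³ s = 17.620 min ≈ 17.6 min.

17.6 min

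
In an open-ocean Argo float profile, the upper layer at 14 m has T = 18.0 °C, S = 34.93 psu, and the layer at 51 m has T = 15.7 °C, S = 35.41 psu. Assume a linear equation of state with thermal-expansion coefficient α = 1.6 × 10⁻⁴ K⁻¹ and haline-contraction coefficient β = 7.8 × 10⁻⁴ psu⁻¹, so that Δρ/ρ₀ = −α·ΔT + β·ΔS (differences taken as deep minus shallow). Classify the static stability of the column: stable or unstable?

stable

ΔT = 15.7 − 18.0 = -2.3 K and ΔS = 35.41 − 34.93 = +0.48 psu (deep − shallow).
−αΔT = 3.68 × 10⁻⁴; βΔS = 3.744 × 10⁻⁴; sum Δρ/ρ₀ = 7.424 × 10⁻⁴.
Δρ/ρ₀ > 0, so Δρ > 0: deeper water is denser → statically stable.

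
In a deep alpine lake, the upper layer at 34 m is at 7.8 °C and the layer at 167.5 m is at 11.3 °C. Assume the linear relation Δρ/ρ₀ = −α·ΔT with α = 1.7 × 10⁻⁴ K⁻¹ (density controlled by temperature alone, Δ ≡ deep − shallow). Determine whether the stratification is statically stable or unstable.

unstable

ΔT = 11.3 − 7.8 = +3.5 K, so Δρ/ρ₀ = −αΔT = -5.95 × 10⁻⁴.
Δρ/ρ₀ < 0, so Δρ < 0: deeper water is lighter → statically unstable; the column would overturn.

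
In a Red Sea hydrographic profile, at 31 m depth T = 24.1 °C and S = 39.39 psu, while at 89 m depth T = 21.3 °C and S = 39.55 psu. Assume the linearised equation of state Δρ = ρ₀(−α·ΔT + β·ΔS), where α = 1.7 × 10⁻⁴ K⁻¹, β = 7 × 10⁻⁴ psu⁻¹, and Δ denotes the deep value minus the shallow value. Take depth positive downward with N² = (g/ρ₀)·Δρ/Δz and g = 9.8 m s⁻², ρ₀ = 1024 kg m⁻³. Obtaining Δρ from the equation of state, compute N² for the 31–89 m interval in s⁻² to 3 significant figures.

9.94 × 10⁻⁵ s⁻²

ΔT = -2.8 K, ΔS = +0.16 psu (deep − shallow).
Δρ/ρ₀ = −αΔT + βΔS = 4.76 × 10⁻⁴ + 1.12 × 10⁻⁴ = 5.88 × 10⁻⁴, so Δρ ≈ 0.6021 kg m⁻³.
N² = (g/ρ₀)·Δρ/Δz = g·(Δρ/ρ₀)/Δz = 9.8 × 5.88 × 10⁻⁴ / 58 = 9.9352 × 10⁻⁵ s⁻² ≈ 9.94 × 10⁻⁵ s⁻².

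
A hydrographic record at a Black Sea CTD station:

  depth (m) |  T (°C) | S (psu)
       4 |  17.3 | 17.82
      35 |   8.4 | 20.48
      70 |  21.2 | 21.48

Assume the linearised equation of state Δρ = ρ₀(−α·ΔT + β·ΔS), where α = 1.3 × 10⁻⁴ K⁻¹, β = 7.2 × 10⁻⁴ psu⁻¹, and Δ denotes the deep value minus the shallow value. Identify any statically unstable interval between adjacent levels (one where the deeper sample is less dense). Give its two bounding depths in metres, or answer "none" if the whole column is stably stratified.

35–70 m

Evaluate Δρ/ρ₀ = −αΔT + βΔS across each adjacent pair:
  4–35 m: −αΔT+βΔS = −(1.3 × 10⁻⁴)(-8.9)+(7.2 × 10⁻⁴)(+2.66) = 3.1 × 10⁻³ → stable
  35–70 m: −αΔT+βΔS = −(1.3 × 10⁻⁴)(+12.8)+(7.2 × 10⁻⁴)(+1.00) = -9.4 × 10⁻⁴ → UNSTABLE
The 35–70 m interval has Δρ < 0: lighter water underlies denser water.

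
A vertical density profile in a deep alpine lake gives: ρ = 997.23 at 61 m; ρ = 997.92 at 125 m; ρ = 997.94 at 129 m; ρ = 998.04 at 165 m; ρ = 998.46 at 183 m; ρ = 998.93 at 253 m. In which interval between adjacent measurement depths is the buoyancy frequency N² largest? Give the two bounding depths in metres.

Compute the density gradient over each adjacent pair:
  61–125 m: Δρ/Δz = 0.69/64 = 0.011 kg m⁻⁴
  125–129 m: Δρ/Δz = 0.02/4 = 5.0 × 10⁻³ kg m⁻⁴
  129–165 m: Δρ/Δz = 0.10/36 = 2.8 × 10⁻³ kg m⁻⁴
  165–183 m: Δρ/Δz = 0.42/18 = 0.023 kg m⁻⁴
  183–253 m: Δρ/Δz = 0.47/70 = 6.7 × 10⁻³ kg m⁻⁴
The largest gradient is in the 165–183 m interval — the pycnocline.

165–183 m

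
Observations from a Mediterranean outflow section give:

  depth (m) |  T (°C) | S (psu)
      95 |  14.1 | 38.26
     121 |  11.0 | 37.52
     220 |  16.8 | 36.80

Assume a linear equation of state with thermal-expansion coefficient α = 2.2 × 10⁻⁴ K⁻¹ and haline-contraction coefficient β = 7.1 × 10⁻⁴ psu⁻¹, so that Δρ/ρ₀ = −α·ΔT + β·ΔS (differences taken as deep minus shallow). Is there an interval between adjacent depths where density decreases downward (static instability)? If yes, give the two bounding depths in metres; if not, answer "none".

121–220 m

Evaluate Δρ/ρ₀ = −αΔT + βΔS across each adjacent pair:
  95–121 m: −αΔT+βΔS = −(2.2 × 10⁻⁴)(-3.1)+(7.1 × 10⁻⁴)(-0.74) = 1.6 × 10⁻⁴ → stable
  121–220 m: −αΔT+βΔS = −(2.2 × 10⁻⁴)(+5.8)+(7.1 × 10⁻⁴)(-0.72) = -1.8 × 10⁻³ → UNSTABLE
The 121–220 m interval has Δρ < 0: lighter water underlies denser water.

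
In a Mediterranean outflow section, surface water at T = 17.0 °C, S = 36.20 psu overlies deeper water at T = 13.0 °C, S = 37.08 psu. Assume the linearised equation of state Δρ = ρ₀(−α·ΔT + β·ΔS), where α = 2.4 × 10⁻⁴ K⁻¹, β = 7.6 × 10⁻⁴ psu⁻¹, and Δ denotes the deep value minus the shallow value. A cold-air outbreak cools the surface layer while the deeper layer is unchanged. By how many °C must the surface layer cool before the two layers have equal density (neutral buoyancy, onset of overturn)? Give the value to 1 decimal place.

6.8 °C

Neutral buoyancy requires Δρ = 0, i.e. −α(T_deep − T_surf′) + β(S_deep − S_surf) = 0.
T_surf′ = T_deep − (β/α)·ΔS = 13.0 − (7.6 × 10⁻⁴/2.4 × 10⁻⁴)·(+0.88) = 10.213 °C.
Cooling required: 17.0 − (10.213) = 6.787 °C.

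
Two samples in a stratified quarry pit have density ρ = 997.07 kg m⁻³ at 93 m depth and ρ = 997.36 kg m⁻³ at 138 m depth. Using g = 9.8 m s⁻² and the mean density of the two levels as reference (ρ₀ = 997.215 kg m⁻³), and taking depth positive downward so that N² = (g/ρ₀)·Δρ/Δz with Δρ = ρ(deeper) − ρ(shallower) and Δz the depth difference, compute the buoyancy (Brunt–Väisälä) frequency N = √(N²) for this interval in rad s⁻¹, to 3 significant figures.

7.96 × 10⁻³ rad s⁻¹

Δρ = 997.36 − 997.07 = 0.29 kg m⁻³ over Δz = 138 − 93 = 45 m.
N² = (9.8/997.215) × (0.29/45) = 6.3332 × 10⁻⁵ s⁻².
N = √(6.3332 × 10⁻⁵) = 7.9581 × 10⁻³ rad s⁻¹ ≈ 7.96 × 10⁻³ rad s⁻¹.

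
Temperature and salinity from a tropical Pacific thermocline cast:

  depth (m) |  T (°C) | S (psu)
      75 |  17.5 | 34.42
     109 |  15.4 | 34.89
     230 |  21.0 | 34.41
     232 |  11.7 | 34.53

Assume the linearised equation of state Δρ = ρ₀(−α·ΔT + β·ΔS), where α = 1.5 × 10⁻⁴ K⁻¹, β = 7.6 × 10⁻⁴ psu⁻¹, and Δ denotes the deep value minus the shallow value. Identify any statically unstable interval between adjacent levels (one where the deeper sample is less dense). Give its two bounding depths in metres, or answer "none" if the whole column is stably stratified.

Evaluate Δρ/ρ₀ = −αΔT + βΔS across each adjacent pair:
  75–109 m: −αΔT+βΔS = −(1.5 × 10⁻⁴)(-2.1)+(7.6 × 10⁻⁴)(+0.47) = 6.7 × 10⁻⁴ → stable
  109–230 m: −αΔT+βΔS = −(1.5 × 10⁻⁴)(+5.6)+(7.6 × 10⁻⁴)(-0.48) = -1.2 × 10⁻³ → UNSTABLE
  230–232 m: −αΔT+βΔS = −(1.5 × 10⁻⁴)(-9.3)+(7.6 × 10⁻⁴)(+0.12) = 1.5 × 10⁻³ → stable
The 109–230 m interval has Δρ < 0: lighter water underlies denser water.

109–230 m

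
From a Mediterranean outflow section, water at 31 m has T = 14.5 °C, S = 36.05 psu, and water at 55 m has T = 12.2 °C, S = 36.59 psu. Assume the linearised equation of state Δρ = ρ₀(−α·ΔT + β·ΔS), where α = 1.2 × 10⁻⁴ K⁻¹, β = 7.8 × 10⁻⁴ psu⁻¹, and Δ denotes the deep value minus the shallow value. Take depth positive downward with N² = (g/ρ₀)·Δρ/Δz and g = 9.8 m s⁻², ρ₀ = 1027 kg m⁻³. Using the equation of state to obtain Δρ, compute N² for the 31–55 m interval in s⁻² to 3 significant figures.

2.85 × 10⁻⁴ s⁻²

ΔT = -2.3 K, ΔS = +0.54 psu (deep − shallow).
Δρ/ρ₀ = −αΔT + βΔS = 2.76 × 10⁻⁴ + 4.212 × 10⁻⁴ = 6.972 × 10⁻⁴, so Δρ ≈ 0.7160 kg m⁻³.
N² = (g/ρ₀)·Δρ/Δz = g·(Δρ/ρ₀)/Δz = 9.8 × 6.972 × 10⁻⁴ / 24 = 2.8469 × 10⁻⁴ s⁻² ≈ 2.85 × 10⁻⁴ s⁻².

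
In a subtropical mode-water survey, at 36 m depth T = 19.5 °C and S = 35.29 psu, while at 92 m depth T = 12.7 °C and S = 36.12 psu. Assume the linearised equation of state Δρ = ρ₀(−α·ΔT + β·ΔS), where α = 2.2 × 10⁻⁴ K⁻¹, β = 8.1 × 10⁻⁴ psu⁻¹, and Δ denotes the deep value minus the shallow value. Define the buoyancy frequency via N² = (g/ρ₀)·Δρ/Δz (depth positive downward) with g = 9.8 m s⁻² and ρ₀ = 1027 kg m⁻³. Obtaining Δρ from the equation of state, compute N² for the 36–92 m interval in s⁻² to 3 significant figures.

ΔT = -6.8 K, ΔS = +0.83 psu (deep − shallow).
Δρ/ρ₀ = −αΔT + βΔS = 1.496 × 10⁻³ + 6.723 × 10⁻⁴ = 2.1683 × 10⁻³, so Δρ ≈ 2.227 kg m⁻³.
N² = (g/ρ₀)·Δρ/Δz = g·(Δρ/ρ₀)/Δz = 9.8 × 2.1683 × 10⁻³ / 56 = 3.7945 × 10⁻⁴ s⁻² ≈ 3.79 × 10⁻⁴ s⁻².

3.79 × 10⁻⁴ s⁻²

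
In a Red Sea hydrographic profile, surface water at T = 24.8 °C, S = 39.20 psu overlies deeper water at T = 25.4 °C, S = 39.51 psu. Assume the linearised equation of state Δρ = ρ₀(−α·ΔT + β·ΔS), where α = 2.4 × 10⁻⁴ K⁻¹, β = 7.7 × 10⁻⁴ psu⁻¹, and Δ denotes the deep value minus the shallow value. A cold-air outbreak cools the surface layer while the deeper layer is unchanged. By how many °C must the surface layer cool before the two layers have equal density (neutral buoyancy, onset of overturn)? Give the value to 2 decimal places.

Neutral buoyancy requires Δρ = 0, i.e. −α(T_deep − T_surf′) + β(S_deep − S_surf) = 0.
T_surf′ = T_deep − (β/α)·ΔS = 25.4 − (7.7 × 10⁻⁴/2.4 × 10⁻⁴)·(+0.31) = 24.4054 °C.
Cooling required: 24.8 − (24.4054) = 0.3946 °C.

0.39 °C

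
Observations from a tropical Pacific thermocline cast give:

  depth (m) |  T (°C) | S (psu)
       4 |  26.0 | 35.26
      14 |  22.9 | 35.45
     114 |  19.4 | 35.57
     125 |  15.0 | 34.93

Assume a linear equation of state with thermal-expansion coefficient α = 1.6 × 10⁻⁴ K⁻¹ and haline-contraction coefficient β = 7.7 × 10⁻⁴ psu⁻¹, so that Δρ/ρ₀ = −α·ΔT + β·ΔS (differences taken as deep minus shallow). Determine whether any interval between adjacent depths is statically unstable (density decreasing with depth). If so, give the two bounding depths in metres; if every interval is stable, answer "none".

Evaluate Δρ/ρ₀ = −αΔT + βΔS across each adjacent pair:
  4–14 m: −αΔT+βΔS = −(1.6 × 10⁻⁴)(-3.1)+(7.7 × 10⁻⁴)(+0.19) = 6.4 × 10⁻⁴ → stable
  14–114 m: −αΔT+βΔS = −(1.6 × 10⁻⁴)(-3.5)+(7.7 × 10⁻⁴)(+0.12) = 6.5 × 10⁻⁴ → stable
  114–125 m: −αΔT+βΔS = −(1.6 × 10⁻⁴)(-4.4)+(7.7 × 10⁻⁴)(-0.64) = 2.1 × 10⁻⁴ → stable
Every interval has Δρ > 0: the column is stably stratified throughout.

none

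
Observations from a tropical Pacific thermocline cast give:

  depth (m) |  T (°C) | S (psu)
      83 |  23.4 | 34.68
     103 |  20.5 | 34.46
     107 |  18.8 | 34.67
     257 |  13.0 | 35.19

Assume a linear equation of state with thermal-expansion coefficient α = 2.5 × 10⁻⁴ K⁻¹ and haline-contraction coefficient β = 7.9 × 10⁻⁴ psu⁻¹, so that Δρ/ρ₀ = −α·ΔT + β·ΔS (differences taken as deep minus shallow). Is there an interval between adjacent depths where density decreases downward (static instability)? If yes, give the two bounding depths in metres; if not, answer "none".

Evaluate Δρ/ρ₀ = −αΔT + βΔS across each adjacent pair:
  83–103 m: −αΔT+βΔS = −(2.5 × 10⁻⁴)(-2.9)+(7.9 × 10⁻⁴)(-0.22) = 5.5 × 10⁻⁴ → stable
  103–107 m: −αΔT+βΔS = −(2.5 × 10⁻⁴)(-1.7)+(7.9 × 10⁻⁴)(+0.21) = 5.9 × 10⁻⁴ → stable
  107–257 m: −αΔT+βΔS = −(2.5 × 10⁻⁴)(-5.8)+(7.9 × 10⁻⁴)(+0.52) = 1.9 × 10⁻³ → stable
Every interval has Δρ > 0: the column is stably stratified throughout.

none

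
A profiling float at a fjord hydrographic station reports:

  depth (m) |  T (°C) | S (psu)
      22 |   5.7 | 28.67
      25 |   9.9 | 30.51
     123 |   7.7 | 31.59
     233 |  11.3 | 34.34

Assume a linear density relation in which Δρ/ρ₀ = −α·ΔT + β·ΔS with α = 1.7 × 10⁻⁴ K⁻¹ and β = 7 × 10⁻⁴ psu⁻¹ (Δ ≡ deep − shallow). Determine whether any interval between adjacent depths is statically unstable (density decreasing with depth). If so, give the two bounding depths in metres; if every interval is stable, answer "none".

none

Evaluate Δρ/ρ₀ = −αΔT + βΔS across each adjacent pair:
  22–25 m: −αΔT+βΔS = −(1.7 × 10⁻⁴)(+4.2)+(7 × 10⁻⁴)(+1.84) = 5.7 × 10⁻⁴ → stable
  25–123 m: −αΔT+βΔS = −(1.7 × 10⁻⁴)(-2.2)+(7 × 10⁻⁴)(+1.08) = 1.1 × 10⁻³ → stable
  123–233 m: −αΔT+βΔS = −(1.7 × 10⁻⁴)(+3.6)+(7 × 10⁻⁴)(+2.75) = 1.3 × 10⁻³ → stable
Every interval has Δρ > 0: the column is stably stratified throughout.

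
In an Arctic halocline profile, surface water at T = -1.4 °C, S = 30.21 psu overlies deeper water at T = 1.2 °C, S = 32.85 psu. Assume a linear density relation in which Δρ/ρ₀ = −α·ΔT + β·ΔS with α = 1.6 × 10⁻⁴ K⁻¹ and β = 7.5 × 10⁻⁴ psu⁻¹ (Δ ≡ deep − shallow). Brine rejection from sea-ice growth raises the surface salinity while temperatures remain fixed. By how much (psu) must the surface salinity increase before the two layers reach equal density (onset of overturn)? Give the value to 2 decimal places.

2.09 psu

Neutral buoyancy requires −α(T_deep − T_surf) + β(S_deep − S_surf′) = 0.
S_surf′ = S_deep − (α/β)·ΔT = 32.85 − (1.6 × 10⁻⁴/7.5 × 10⁻⁴)·(+2.6) = 32.2953 psu.
Increase required: 32.2953 − 30.21 = 2.0853 psu.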